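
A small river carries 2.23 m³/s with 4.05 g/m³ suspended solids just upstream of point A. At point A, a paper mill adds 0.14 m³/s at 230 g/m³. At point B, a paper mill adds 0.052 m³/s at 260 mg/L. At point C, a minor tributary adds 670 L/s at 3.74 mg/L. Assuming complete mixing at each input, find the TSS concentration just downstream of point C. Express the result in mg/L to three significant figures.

After input A: C = (2.23·4.05 + 0.14·230) / 2.37 = 17.4 mg/L.
After input B: C = (2.37·17.4 + 0.052·260) / 2.422 = 22.61 mg/L.
670 L/s = 0.67 m³/s.
After input C: C = (2.422·22.61 + 0.67·3.74) / 3.092 = 18.52 mg/L.

18.5 mg/L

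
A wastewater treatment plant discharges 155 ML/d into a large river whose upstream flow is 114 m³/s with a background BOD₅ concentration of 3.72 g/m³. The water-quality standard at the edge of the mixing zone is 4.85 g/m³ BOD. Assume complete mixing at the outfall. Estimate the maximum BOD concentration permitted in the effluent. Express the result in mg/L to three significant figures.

155 ML/d = 1.794 m³/s.
Mass balance: 4.85·115.8 = 1.794·Cₑ + 114·3.72.
Cₑ = (561.6 − 424.1) / 1.794 = 76.66 mg/L.

76.7 mg/L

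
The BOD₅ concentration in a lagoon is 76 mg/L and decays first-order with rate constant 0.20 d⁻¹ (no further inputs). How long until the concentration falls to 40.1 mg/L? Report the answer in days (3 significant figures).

t = ln(C₀/C)/k = ln(76/40.1)/0.20 = 0.6394/0.20 = 3.197 d.

3.20 d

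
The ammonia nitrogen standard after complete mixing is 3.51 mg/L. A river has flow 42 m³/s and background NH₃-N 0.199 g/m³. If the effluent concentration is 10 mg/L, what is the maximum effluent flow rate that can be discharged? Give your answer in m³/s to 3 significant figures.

Mass balance at complete mixing: C_std·(Q_w + Q_r) = Q_w·C_e + Q_r·C_b.
Rearranging, Q_w = Q_r·(C_std − C_b)/(C_e − C_std) = 42·(3.51 − 0.199) / (10 − 3.51) = 21.43 m³/s.

21.4 m³/s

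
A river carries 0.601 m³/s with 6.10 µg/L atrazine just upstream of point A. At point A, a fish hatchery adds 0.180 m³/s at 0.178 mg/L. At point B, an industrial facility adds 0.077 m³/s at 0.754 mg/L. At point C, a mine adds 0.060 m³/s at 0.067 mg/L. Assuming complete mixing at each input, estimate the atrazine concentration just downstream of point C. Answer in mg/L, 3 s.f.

0.107 mg/L

6.10 µg/L = 0.0061 mg/L.
After input A: C = (0.601·0.0061 + 0.18·0.178) / 0.781 = 0.04572 mg/L.
After input B: C = (0.781·0.04572 + 0.077·0.754) / 0.858 = 0.1093 mg/L.
After input C: C = (0.858·0.1093 + 0.06·0.067) / 0.918 = 0.1065 mg/L.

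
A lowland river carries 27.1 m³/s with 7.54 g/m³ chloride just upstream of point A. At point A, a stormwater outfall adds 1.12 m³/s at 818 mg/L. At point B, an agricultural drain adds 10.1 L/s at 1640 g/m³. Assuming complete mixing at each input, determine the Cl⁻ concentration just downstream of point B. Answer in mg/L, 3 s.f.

40.3 mg/L

After input A: C = (27.1·7.54 + 1.12·818) / 28.22 = 39.71 mg/L.
10.1 L/s = 0.0101 m³/s.
After input B: C = (28.22·39.71 + 0.0101·1640) / 28.23 = 40.28 mg/L.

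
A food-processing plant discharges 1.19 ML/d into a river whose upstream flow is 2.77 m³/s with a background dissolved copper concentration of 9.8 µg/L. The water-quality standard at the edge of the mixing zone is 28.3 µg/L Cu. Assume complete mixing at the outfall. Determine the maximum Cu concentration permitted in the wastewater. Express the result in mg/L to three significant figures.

3.75 mg/L

1.19 ML/d = 0.01377 m³/s.
9.8 µg/L = 0.0098 mg/L.
28.3 µg/L = 0.0283 mg/L.
Mass balance: 0.0283·2.784 = 0.01377·Cₑ + 2.77·0.0098.
Cₑ = (0.07878 − 0.02715) / 0.01377 = 3.749 mg/L.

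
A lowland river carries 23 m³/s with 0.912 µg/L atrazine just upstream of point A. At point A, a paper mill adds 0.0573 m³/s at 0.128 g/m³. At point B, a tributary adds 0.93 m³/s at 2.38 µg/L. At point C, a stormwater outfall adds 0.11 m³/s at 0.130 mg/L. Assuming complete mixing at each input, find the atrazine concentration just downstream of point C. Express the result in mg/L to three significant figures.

0.912 µg/L = 0.000912 mg/L.
After input A: C = (23·0.000912 + 0.0573·0.128) / 23.06 = 0.001228 mg/L.
2.38 µg/L = 0.00238 mg/L.
After input B: C = (23.06·0.001228 + 0.93·0.00238) / 23.99 = 0.001272 mg/L.
After input C: C = (23.99·0.001272 + 0.11·0.13) / 24.1 = 0.00186 mg/L.

0.00186 mg/L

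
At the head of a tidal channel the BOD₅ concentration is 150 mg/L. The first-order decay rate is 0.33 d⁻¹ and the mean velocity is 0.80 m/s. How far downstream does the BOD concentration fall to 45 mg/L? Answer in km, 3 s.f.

252 km

From C = C₀·e^(−kt), t = ln(C₀/C)/k = ln(150/45)/0.33 = 1.204/0.33 = 3.648 d.
Distance = v·t = 0.80 m/s × 3.152e+05 s = 2.522e+05 m = 252.2 km.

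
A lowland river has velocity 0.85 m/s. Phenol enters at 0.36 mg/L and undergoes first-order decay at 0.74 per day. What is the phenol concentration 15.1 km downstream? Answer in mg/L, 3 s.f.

Travel time t = 15.1 km / 0.85 m/s = 1.51e+04/0.85 = 1.776e+04 s = 0.2056 d.
First-order decay: C = 0.36·exp(−0.74·0.2056) = 0.36·0.8589 = 0.3092 mg/L.

0.309 mg/L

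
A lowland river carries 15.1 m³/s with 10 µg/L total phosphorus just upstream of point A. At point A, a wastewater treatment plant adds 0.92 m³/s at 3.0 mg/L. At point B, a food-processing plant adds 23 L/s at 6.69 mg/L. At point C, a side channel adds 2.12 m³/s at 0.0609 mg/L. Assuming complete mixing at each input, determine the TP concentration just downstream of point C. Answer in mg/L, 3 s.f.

0.176 mg/L

10 µg/L = 0.01 mg/L.
After input A: C = (15.1·0.01 + 0.92·3) / 16.02 = 0.1817 mg/L.
23 L/s = 0.023 m³/s.
After input B: C = (16.02·0.1817 + 0.023·6.69) / 16.04 = 0.191 mg/L.
After input C: C = (16.04·0.191 + 2.12·0.0609) / 18.16 = 0.1759 mg/L.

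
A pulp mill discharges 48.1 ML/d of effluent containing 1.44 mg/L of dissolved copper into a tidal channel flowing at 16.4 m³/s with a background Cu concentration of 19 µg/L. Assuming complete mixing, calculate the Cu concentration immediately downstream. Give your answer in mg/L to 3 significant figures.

0.0657 mg/L

48.1 ML/d = 0.5567 m³/s.
19 µg/L = 0.019 mg/L.
Flow-weighted mixing gives C = (0.5567·1.44 + 16.4·0.019) / (0.5567 + 16.4) = 1.113/16.96 = 0.06565 mg/L.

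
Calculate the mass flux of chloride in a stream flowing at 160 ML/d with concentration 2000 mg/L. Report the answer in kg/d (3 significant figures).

160 ML/d = 1.852 m³/s.
Mass flux = Q·C = 1.852 m³/s × 2000 g/m³ = 3704 g/s.
= 3704 g/s × 86.4 = 3.2e+05 kg/d.

320000 kg/d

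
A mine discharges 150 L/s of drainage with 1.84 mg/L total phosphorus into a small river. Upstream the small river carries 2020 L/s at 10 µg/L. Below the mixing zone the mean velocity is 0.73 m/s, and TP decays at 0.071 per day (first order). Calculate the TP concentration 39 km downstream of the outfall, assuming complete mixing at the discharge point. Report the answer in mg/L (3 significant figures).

150 L/s = 0.15 m³/s.
2020 L/s = 2.02 m³/s.
10 µg/L = 0.01 mg/L.
After complete mixing, C₀ = (0.15·1.84 + 2.02·0.01) / 2.17 = 0.1365 mg/L.
Travel time t = 3.9e+04 m / 0.73 m/s = 5.342e+04 s = 0.6183 d.
C = 0.1365·exp(−0.071·0.6183) = 0.1365·0.957 = 0.1306 mg/L.

0.131 mg/L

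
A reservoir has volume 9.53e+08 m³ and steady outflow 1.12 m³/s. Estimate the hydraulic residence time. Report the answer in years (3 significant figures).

Q = 1.12 m³/s × 3.156e+07 s/yr = 3.534e+07 m³/yr.
Hydraulic residence time τ = V/Q = 9.53e+08/3.534e+07 = 26.96 yr.

27.0 yr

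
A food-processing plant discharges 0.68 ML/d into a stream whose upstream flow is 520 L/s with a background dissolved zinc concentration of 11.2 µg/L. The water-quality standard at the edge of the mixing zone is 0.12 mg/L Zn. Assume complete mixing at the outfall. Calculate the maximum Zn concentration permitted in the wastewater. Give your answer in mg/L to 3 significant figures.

0.68 ML/d = 0.00787 m³/s.
520 L/s = 0.52 m³/s.
11.2 µg/L = 0.0112 mg/L.
Mass balance: 0.12·0.5279 = 0.00787·Cₑ + 0.52·0.0112.
Cₑ = (0.06334 − 0.005824) / 0.00787 = 7.308 mg/L.

7.31 mg/L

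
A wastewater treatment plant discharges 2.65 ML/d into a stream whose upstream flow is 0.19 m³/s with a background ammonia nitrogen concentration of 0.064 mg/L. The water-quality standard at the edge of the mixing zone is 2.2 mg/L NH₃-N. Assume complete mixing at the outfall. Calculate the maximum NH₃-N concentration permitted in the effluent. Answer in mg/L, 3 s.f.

15.4 mg/L

2.65 ML/d = 0.03067 m³/s.
Mass balance: 2.2·0.2207 = 0.03067·Cₑ + 0.19·0.064.
Cₑ = (0.4855 − 0.01216) / 0.03067 = 15.43 mg/L.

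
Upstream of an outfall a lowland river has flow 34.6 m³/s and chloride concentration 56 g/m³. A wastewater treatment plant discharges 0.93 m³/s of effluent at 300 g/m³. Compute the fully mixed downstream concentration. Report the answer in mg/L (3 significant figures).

62.4 mg/L

Flow-weighted mixing gives C = (0.93·300 + 34.6·56) / (0.93 + 34.6) = 2217/35.53 = 62.39 mg/L.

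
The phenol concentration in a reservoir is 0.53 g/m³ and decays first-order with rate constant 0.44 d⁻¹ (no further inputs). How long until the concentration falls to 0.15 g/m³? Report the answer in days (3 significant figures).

2.87 d

t = ln(C₀/C)/k = ln(0.53/0.15)/0.44 = 1.262/0.44 = 2.869 d.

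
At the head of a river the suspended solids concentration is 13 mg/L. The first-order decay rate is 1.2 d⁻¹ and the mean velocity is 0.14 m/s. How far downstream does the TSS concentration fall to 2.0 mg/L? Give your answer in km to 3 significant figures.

From C = C₀·e^(−kt), t = ln(C₀/C)/k = ln(13/2.0)/1.2 = 1.872/1.2 = 1.56 d.
Distance = v·t = 0.14 m/s × 1.348e+05 s = 1.887e+04 m = 18.87 km.

18.9 km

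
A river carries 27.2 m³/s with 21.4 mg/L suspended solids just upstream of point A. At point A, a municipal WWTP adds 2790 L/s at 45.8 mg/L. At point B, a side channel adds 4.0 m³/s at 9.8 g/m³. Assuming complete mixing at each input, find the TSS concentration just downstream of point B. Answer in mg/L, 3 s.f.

22.0 mg/L

2790 L/s = 2.79 m³/s.
After input A: C = (27.2·21.4 + 2.79·45.8) / 29.99 = 23.67 mg/L.
After input B: C = (29.99·23.67 + 4·9.8) / 33.99 = 22.04 mg/L.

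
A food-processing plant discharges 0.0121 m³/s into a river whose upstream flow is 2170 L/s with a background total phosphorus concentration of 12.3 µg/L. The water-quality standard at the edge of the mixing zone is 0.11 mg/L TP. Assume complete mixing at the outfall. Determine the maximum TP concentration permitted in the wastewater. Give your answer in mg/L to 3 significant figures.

17.6 mg/L

2170 L/s = 2.17 m³/s.
12.3 µg/L = 0.0123 mg/L.
Mass balance: 0.11·2.182 = 0.0121·Cₑ + 2.17·0.0123.
Cₑ = (0.24 − 0.02669) / 0.0121 = 17.63 mg/L.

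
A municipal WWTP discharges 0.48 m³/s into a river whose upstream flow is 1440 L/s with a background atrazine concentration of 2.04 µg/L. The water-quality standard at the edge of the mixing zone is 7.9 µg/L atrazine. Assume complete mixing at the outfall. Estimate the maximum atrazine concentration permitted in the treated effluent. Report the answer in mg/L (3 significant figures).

0.0255 mg/L

1440 L/s = 1.44 m³/s.
2.04 µg/L = 0.00204 mg/L.
7.9 µg/L = 0.0079 mg/L.
Mass balance: 0.0079·1.92 = 0.48·Cₑ + 1.44·0.00204.
Cₑ = (0.01517 − 0.002938) / 0.48 = 0.02548 mg/L.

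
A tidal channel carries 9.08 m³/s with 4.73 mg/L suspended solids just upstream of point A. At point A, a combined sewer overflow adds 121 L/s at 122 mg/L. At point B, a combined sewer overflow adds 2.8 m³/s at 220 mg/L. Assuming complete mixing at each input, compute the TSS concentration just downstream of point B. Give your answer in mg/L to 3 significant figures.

121 L/s = 0.121 m³/s.
After input A: C = (9.08·4.73 + 0.121·122) / 9.201 = 6.272 mg/L.
After input B: C = (9.201·6.272 + 2.8·220) / 12 = 56.14 mg/L.

56.1 mg/L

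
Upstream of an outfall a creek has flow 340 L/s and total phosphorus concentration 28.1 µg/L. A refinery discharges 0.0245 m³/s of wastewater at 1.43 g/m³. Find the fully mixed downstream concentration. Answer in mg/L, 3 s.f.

340 L/s = 0.34 m³/s.
28.1 µg/L = 0.0281 mg/L.
By mass balance at complete mixing, C = (0.0245·1.43 + 0.34·0.0281) / (0.0245 + 0.34) = 0.04459/0.3645 = 0.1223 mg/L.

0.122 mg/L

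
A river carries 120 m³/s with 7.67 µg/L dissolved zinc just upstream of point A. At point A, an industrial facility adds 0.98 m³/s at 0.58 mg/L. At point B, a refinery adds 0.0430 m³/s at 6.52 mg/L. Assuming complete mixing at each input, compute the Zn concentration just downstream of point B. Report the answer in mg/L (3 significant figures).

7.67 µg/L = 0.00767 mg/L.
After input A: C = (120·0.00767 + 0.98·0.58) / 121 = 0.01231 mg/L.
After input B: C = (121·0.01231 + 0.043·6.52) / 121 = 0.01462 mg/L.

0.0146 mg/L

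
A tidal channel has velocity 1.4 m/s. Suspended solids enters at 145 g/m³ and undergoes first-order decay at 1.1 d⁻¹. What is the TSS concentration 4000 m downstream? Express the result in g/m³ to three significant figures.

Travel time t = 4000 m / 1.4 m/s = 4000/1.4 = 2857 s = 0.03307 d.
First-order decay: C = 145·exp(−1.1·0.03307) = 145·0.9643 = 139.8 g/m³.

140 g/m³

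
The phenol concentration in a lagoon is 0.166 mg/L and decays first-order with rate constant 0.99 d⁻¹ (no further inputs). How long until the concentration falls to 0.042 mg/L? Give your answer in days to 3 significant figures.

t = ln(C₀/C)/k = ln(0.166/0.042)/0.99 = 1.374/0.99 = 1.388 d.

1.39 d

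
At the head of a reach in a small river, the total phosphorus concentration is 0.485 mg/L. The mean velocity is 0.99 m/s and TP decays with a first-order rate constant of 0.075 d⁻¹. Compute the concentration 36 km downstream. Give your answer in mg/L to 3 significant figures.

0.470 mg/L

Travel time t = 36 km / 0.99 m/s = 3.6e+04/0.99 = 3.636e+04 s = 0.4209 d.
First-order decay: C = 0.485·exp(−0.075·0.4209) = 0.485·0.9689 = 0.4699 mg/L.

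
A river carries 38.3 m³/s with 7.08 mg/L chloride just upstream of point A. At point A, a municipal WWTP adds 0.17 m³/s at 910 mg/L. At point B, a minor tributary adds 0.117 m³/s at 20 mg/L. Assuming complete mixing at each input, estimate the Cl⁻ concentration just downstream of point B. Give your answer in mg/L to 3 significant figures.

After input A: C = (38.3·7.08 + 0.17·910) / 38.47 = 11.07 mg/L.
After input B: C = (38.47·11.07 + 0.117·20) / 38.59 = 11.1 mg/L.

11.1 mg/L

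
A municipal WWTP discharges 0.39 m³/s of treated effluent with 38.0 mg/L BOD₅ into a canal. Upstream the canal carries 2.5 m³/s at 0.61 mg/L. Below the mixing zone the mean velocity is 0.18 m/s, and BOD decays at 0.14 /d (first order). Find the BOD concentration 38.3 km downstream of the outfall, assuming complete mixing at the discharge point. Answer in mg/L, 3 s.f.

4.01 mg/L

After complete mixing, C₀ = (0.39·38 + 2.5·0.61) / 2.89 = 5.656 mg/L.
Travel time t = 3.83e+04 m / 0.18 m/s = 2.128e+05 s = 2.463 d.
C = 5.656·exp(−0.14·2.463) = 5.656·0.7084 = 4.006 mg/L.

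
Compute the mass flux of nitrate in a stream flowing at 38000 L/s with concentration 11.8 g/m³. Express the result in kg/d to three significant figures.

38700 kg/d

38000 L/s = 38 m³/s.
Mass flux = Q·C = 38 m³/s × 11.8 g/m³ = 448.4 g/s.
= 448.4 g/s × 86.4 = 3.874e+04 kg/d.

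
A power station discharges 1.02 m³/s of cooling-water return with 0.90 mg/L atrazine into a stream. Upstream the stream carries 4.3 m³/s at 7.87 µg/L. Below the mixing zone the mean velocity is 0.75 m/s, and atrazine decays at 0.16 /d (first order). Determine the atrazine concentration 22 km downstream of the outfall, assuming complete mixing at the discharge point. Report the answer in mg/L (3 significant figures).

0.169 mg/L

7.87 µg/L = 0.00787 mg/L.
After complete mixing, C₀ = (1.02·0.9 + 4.3·0.00787) / 5.32 = 0.1789 mg/L.
Travel time t = 2.2e+04 m / 0.75 m/s = 2.933e+04 s = 0.3395 d.
C = 0.1789·exp(−0.16·0.3395) = 0.1789·0.9471 = 0.1695 mg/L.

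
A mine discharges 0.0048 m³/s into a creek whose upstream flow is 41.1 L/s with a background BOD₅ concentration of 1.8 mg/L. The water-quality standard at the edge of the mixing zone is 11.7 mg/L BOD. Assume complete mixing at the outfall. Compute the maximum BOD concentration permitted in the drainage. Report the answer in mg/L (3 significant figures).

41.1 L/s = 0.0411 m³/s.
Mass balance: 11.7·0.0459 = 0.0048·Cₑ + 0.0411·1.8.
Cₑ = (0.537 − 0.07398) / 0.0048 = 96.47 mg/L.

96.5 mg/L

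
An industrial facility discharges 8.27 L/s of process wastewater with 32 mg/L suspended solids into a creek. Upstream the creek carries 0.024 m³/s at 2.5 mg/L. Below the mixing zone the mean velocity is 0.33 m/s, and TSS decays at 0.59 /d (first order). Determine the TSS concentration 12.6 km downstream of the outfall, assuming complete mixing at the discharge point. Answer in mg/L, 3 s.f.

7.75 mg/L

8.27 L/s = 0.00827 m³/s.
After complete mixing, C₀ = (0.00827·32 + 0.024·2.5) / 0.03227 = 10.06 mg/L.
Travel time t = 1.26e+04 m / 0.33 m/s = 3.818e+04 s = 0.4419 d.
C = 10.06·exp(−0.59·0.4419) = 10.06·0.7705 = 7.751 mg/L.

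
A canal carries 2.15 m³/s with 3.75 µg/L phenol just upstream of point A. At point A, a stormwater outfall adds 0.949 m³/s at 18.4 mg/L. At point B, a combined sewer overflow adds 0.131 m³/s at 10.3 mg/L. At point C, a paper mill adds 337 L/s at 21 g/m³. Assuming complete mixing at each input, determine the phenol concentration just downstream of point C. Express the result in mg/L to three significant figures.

7.26 mg/L

3.75 µg/L = 0.00375 mg/L.
After input A: C = (2.15·0.00375 + 0.949·18.4) / 3.099 = 5.637 mg/L.
After input B: C = (3.099·5.637 + 0.131·10.3) / 3.23 = 5.826 mg/L.
337 L/s = 0.337 m³/s.
After input C: C = (3.23·5.826 + 0.337·21) / 3.567 = 7.26 mg/L.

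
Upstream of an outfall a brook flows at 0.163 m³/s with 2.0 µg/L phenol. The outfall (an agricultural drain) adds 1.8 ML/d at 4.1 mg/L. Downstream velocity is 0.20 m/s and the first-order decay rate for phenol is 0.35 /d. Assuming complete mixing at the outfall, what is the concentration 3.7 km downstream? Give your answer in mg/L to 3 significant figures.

0.433 mg/L

1.8 ML/d = 0.02083 m³/s.
2.0 µg/L = 0.002 mg/L.
After complete mixing, C₀ = (0.02083·4.1 + 0.163·0.002) / 0.1838 = 0.4664 mg/L.
Travel time t = 3700 m / 0.20 m/s = 1.85e+04 s = 0.2141 d.
C = 0.4664·exp(−0.35·0.2141) = 0.4664·0.9278 = 0.4327 mg/L.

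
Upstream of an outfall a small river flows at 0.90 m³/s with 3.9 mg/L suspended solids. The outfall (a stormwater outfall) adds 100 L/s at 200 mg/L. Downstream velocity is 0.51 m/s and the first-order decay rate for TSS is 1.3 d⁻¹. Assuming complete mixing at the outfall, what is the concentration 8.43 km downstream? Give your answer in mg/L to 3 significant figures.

100 L/s = 0.1 m³/s.
After complete mixing, C₀ = (0.1·200 + 0.9·3.9) / 1 = 23.51 mg/L.
Travel time t = 8430 m / 0.51 m/s = 1.653e+04 s = 0.1913 d.
C = 23.51·exp(−1.3·0.1913) = 23.51·0.7798 = 18.33 mg/L.

18.3 mg/L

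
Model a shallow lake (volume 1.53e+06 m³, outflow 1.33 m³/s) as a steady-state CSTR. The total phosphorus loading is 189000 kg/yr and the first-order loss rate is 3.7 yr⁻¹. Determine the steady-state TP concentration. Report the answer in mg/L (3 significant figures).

Outflow Q = 1.33 m³/s × 3.156e+07 s/yr = 4.197e+07 m³/yr.
Steady-state CSTR mass balance: W = Q·C + k·V·C, so C = W/(Q + kV).
Q + kV = 4.197e+07 + 3.7·1.53e+06 = 4.763e+07 m³/yr.
C = 189000/4.763e+07 = 0.003968 kg/m³ = 3.968 mg/L.

3.97 mg/L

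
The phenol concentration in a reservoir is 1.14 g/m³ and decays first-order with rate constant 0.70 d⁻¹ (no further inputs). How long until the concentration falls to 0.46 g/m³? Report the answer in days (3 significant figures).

1.30 d

t = ln(C₀/C)/k = ln(1.14/0.46)/0.70 = 0.9076/0.70 = 1.297 d.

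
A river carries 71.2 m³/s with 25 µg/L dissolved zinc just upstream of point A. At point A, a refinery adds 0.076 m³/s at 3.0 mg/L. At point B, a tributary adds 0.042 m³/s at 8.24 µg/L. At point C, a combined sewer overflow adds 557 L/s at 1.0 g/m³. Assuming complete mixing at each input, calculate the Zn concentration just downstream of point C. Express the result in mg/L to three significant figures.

25 µg/L = 0.025 mg/L.
After input A: C = (71.2·0.025 + 0.076·3) / 71.28 = 0.02817 mg/L.
8.24 µg/L = 0.00824 mg/L.
After input B: C = (71.28·0.02817 + 0.042·0.00824) / 71.32 = 0.02816 mg/L.
557 L/s = 0.557 m³/s.
After input C: C = (71.32·0.02816 + 0.557·1) / 71.88 = 0.03569 mg/L.

0.0357 mg/L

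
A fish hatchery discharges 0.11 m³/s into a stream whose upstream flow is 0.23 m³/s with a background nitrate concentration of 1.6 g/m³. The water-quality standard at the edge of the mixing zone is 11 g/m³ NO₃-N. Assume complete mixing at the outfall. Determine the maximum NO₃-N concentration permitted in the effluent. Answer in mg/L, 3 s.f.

30.7 mg/L

Mass balance: 11·0.34 = 0.11·Cₑ + 0.23·1.6.
Cₑ = (3.74 − 0.368) / 0.11 = 30.65 mg/L.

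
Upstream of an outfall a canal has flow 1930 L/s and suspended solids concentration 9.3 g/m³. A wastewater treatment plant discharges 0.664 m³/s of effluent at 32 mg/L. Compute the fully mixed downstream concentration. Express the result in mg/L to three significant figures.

1930 L/s = 1.93 m³/s.
Flow-weighted mixing gives C = (0.664·32 + 1.93·9.3) / (0.664 + 1.93) = 39.2/2.594 = 15.11 mg/L.

15.1 mg/L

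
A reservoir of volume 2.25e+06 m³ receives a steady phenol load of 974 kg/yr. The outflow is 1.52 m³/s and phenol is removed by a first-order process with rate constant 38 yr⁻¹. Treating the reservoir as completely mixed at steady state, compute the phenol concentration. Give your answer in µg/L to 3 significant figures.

Outflow Q = 1.52 m³/s × 3.156e+07 s/yr = 4.797e+07 m³/yr.
Steady-state CSTR mass balance: W = Q·C + k·V·C, so C = W/(Q + kV).
Q + kV = 4.797e+07 + 38·2.25e+06 = 1.335e+08 m³/yr.
C = 974/1.335e+08 = 7.298e-06 kg/m³ = 0.007298 mg/L = 7.298 µg/L.

7.30 µg/L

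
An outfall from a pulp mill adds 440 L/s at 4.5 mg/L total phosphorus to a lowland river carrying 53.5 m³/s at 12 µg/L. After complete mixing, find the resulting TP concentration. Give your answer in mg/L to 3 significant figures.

0.0486 mg/L

440 L/s = 0.44 m³/s.
12 µg/L = 0.012 mg/L.
Flow-weighted mixing gives C = (0.44·4.5 + 53.5·0.012) / (0.44 + 53.5) = 2.622/53.94 = 0.04861 mg/L.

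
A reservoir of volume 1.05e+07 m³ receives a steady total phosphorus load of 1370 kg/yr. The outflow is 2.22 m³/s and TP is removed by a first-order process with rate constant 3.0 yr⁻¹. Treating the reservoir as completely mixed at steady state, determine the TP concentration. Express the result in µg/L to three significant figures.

13.5 µg/L

Outflow Q = 2.22 m³/s × 3.156e+07 s/yr = 7.006e+07 m³/yr.
Steady-state CSTR mass balance: W = Q·C + k·V·C, so C = W/(Q + kV).
Q + kV = 7.006e+07 + 3.0·1.05e+07 = 1.016e+08 m³/yr.
C = 1370/1.016e+08 = 1.349e-05 kg/m³ = 0.01349 mg/L = 13.49 µg/L.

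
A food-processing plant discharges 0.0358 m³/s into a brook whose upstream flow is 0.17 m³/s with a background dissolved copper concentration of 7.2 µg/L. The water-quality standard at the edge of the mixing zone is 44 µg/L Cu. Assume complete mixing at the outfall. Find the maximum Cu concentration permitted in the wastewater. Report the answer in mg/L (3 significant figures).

7.2 µg/L = 0.0072 mg/L.
44 µg/L = 0.044 mg/L.
Mass balance: 0.044·0.2058 = 0.0358·Cₑ + 0.17·0.0072.
Cₑ = (0.009055 − 0.001224) / 0.0358 = 0.2187 mg/L.

0.219 mg/L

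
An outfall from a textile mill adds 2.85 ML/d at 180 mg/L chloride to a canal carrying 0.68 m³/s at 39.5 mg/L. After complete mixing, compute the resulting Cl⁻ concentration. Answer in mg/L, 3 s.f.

46.0 mg/L

2.85 ML/d = 0.03299 m³/s.
Flow-weighted mixing gives C = (0.03299·180 + 0.68·39.5) / (0.03299 + 0.68) = 32.8/0.713 = 46 mg/L.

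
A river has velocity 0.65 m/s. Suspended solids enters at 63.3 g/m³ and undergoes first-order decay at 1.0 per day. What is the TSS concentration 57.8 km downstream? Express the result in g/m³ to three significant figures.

Travel time t = 57.8 km / 0.65 m/s = 5.78e+04/0.65 = 8.892e+04 s = 1.029 d.
First-order decay: C = 63.3·exp(−1.0·1.029) = 63.3·0.3573 = 22.62 g/m³.

22.6 g/m³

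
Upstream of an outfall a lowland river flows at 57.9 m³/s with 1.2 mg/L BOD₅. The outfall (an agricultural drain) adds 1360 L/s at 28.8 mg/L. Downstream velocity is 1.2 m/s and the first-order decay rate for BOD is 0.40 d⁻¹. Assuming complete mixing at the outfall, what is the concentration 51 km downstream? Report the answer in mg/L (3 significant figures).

1.51 mg/L

1360 L/s = 1.36 m³/s.
After complete mixing, C₀ = (1.36·28.8 + 57.9·1.2) / 59.26 = 1.833 mg/L.
Travel time t = 5.1e+04 m / 1.2 m/s = 4.25e+04 s = 0.4919 d.
C = 1.833·exp(−0.40·0.4919) = 1.833·0.8214 = 1.506 mg/L.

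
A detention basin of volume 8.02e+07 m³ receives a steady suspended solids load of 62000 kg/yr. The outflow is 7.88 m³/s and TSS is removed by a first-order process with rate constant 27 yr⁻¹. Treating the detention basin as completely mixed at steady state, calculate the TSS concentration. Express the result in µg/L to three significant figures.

25.7 µg/L

Outflow Q = 7.88 m³/s × 3.156e+07 s/yr = 2.487e+08 m³/yr.
Steady-state CSTR mass balance: W = Q·C + k·V·C, so C = W/(Q + kV).
Q + kV = 2.487e+08 + 27·8.02e+07 = 2.414e+09 m³/yr.
C = 62000/2.414e+09 = 2.568e-05 kg/m³ = 0.02568 mg/L = 25.68 µg/L.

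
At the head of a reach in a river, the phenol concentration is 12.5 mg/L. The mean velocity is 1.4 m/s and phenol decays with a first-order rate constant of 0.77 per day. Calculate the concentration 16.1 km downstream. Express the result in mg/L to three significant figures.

11.3 mg/L

Travel time t = 16.1 km / 1.4 m/s = 1.61e+04/1.4 = 1.15e+04 s = 0.1331 d.
First-order decay: C = 12.5·exp(−0.77·0.1331) = 12.5·0.9026 = 11.28 mg/L.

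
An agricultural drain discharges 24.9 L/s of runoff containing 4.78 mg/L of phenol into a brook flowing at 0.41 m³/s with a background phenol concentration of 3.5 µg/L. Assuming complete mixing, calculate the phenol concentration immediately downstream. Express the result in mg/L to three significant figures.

0.277 mg/L

24.9 L/s = 0.0249 m³/s.
3.5 µg/L = 0.0035 mg/L.
Flow-weighted mixing gives C = (0.0249·4.78 + 0.41·0.0035) / (0.0249 + 0.41) = 0.1205/0.4349 = 0.277 mg/L.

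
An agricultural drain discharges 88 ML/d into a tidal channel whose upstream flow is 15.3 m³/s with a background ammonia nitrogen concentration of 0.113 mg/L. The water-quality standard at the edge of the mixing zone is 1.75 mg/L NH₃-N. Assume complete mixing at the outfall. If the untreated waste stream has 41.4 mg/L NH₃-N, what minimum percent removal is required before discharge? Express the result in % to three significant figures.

88 ML/d = 1.019 m³/s.
Mass balance: 1.75·16.32 = 1.019·Cₑ + 15.3·0.113.
Cₑ = (28.56 − 1.729) / 1.019 = 26.34 mg/L.
Required removal = 1 − 26.34/41.4 = 36.38 %.

36.4 %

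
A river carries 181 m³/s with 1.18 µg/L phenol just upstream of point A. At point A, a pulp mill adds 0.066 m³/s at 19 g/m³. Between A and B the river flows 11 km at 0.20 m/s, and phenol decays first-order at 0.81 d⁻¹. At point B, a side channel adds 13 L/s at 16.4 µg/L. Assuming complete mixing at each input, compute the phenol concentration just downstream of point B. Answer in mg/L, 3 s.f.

1.18 µg/L = 0.00118 mg/L.
After input A: C = (181·0.00118 + 0.066·19) / 181.1 = 0.008105 mg/L.
Over the 11 km reach to input B (t = 5.5e+04 s = 0.6366 d), decay gives C = 0.008105·exp(−0.81·0.6366) = 0.00484 mg/L.
13 L/s = 0.013 m³/s.
16.4 µg/L = 0.0164 mg/L.
After input B: C = (181.1·0.00484 + 0.013·0.0164) / 181.1 = 0.004841 mg/L.

0.00484 mg/L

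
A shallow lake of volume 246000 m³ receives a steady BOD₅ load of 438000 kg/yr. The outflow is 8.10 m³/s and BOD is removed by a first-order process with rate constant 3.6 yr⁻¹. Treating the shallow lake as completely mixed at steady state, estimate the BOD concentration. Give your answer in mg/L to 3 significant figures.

1.71 mg/L

Outflow Q = 8.10 m³/s × 3.156e+07 s/yr = 2.556e+08 m³/yr.
Steady-state CSTR mass balance: W = Q·C + k·V·C, so C = W/(Q + kV).
Q + kV = 2.556e+08 + 3.6·246000 = 2.565e+08 m³/yr.
C = 438000/2.565e+08 = 0.001708 kg/m³ = 1.708 mg/L.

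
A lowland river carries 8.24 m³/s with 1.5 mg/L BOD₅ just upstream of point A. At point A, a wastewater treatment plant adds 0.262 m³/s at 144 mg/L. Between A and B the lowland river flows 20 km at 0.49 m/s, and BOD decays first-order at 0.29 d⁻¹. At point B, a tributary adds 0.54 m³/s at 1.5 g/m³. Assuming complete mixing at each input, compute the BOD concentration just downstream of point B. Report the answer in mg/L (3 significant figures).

After input A: C = (8.24·1.5 + 0.262·144) / 8.502 = 5.891 mg/L.
Over the 20 km reach to input B (t = 4.082e+04 s = 0.4724 d), decay gives C = 5.891·exp(−0.29·0.4724) = 5.137 mg/L.
After input B: C = (8.502·5.137 + 0.54·1.5) / 9.042 = 4.92 mg/L.

4.92 mg/L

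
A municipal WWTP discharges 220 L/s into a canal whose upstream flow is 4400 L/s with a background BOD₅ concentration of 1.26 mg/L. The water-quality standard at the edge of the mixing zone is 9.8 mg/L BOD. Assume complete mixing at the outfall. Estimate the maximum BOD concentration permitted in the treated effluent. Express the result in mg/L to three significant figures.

220 L/s = 0.22 m³/s.
4400 L/s = 4.4 m³/s.
Mass balance: 9.8·4.62 = 0.22·Cₑ + 4.4·1.26.
Cₑ = (45.28 − 5.544) / 0.22 = 180.6 mg/L.

181 mg/L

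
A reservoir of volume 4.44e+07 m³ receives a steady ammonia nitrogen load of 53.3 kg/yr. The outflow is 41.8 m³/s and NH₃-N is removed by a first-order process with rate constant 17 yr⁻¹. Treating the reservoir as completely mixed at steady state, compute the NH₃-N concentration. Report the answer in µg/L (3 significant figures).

Outflow Q = 41.8 m³/s × 3.156e+07 s/yr = 1.319e+09 m³/yr.
Steady-state CSTR mass balance: W = Q·C + k·V·C, so C = W/(Q + kV).
Q + kV = 1.319e+09 + 17·4.44e+07 = 2.074e+09 m³/yr.
C = 53.3/2.074e+09 = 2.57e-08 kg/m³ = 2.57e-05 mg/L = 0.0257 µg/L.

0.0257 µg/L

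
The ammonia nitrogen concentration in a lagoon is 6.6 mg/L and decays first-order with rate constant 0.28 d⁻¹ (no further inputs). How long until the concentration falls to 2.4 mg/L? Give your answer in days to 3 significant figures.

t = ln(C₀/C)/k = ln(6.6/2.4)/0.28 = 1.012/0.28 = 3.613 d.

3.61 d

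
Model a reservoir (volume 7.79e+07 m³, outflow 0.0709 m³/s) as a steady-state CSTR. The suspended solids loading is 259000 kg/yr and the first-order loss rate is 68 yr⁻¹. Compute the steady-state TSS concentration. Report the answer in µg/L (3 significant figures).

48.9 µg/L

Outflow Q = 0.0709 m³/s × 3.156e+07 s/yr = 2.237e+06 m³/yr.
Steady-state CSTR mass balance: W = Q·C + k·V·C, so C = W/(Q + kV).
Q + kV = 2.237e+06 + 68·7.79e+07 = 5.299e+09 m³/yr.
C = 259000/5.299e+09 = 4.887e-05 kg/m³ = 0.04887 mg/L = 48.87 µg/L.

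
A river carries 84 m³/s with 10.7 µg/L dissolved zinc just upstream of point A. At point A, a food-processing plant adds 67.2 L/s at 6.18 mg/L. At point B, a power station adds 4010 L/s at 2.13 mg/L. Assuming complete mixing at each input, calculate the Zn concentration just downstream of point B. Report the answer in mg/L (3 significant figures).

0.112 mg/L

10.7 µg/L = 0.0107 mg/L.
67.2 L/s = 0.0672 m³/s.
After input A: C = (84·0.0107 + 0.0672·6.18) / 84.07 = 0.01563 mg/L.
4010 L/s = 4.01 m³/s.
After input B: C = (84.07·0.01563 + 4.01·2.13) / 88.08 = 0.1119 mg/L.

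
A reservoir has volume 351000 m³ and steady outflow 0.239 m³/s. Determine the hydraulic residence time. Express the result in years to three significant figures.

0.0465 yr

Q = 0.239 m³/s × 3.156e+07 s/yr = 7.542e+06 m³/yr.
Hydraulic residence time τ = V/Q = 351000/7.542e+06 = 0.04654 yr.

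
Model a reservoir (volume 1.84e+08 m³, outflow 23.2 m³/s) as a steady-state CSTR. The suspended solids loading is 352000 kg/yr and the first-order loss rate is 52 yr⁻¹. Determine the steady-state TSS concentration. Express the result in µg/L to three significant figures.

34.2 µg/L

Outflow Q = 23.2 m³/s × 3.156e+07 s/yr = 7.321e+08 m³/yr.
Steady-state CSTR mass balance: W = Q·C + k·V·C, so C = W/(Q + kV).
Q + kV = 7.321e+08 + 52·1.84e+08 = 1.03e+10 m³/yr.
C = 352000/1.03e+10 = 3.417e-05 kg/m³ = 0.03417 mg/L = 34.17 µg/L.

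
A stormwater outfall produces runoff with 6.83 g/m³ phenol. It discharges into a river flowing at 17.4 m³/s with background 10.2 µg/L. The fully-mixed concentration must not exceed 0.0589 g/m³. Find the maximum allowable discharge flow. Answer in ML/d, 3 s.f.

10.2 µg/L = 0.0102 mg/L.
Mass balance at complete mixing: C_std·(Q_w + Q_r) = Q_w·C_e + Q_r·C_b.
Rearranging, Q_w = Q_r·(C_std − C_b)/(C_e − C_std) = 17.4·(0.0589 − 0.0102) / (6.83 − 0.0589) = 0.1251 m³/s.
= 10.81 ML/d.

10.8 ML/d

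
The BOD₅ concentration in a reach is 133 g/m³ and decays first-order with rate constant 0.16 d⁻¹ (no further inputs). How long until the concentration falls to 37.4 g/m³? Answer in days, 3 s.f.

7.93 d

t = ln(C₀/C)/k = ln(133/37.4)/0.16 = 1.269/0.16 = 7.929 d.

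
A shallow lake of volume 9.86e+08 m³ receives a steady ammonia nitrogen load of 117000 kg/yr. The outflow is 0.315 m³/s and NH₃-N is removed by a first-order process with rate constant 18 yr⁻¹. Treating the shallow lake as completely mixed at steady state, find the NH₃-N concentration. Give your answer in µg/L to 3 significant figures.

6.59 µg/L

Outflow Q = 0.315 m³/s × 3.156e+07 s/yr = 9.941e+06 m³/yr.
Steady-state CSTR mass balance: W = Q·C + k·V·C, so C = W/(Q + kV).
Q + kV = 9.941e+06 + 18·9.86e+08 = 1.776e+10 m³/yr.
C = 117000/1.776e+10 = 6.589e-06 kg/m³ = 0.006589 mg/L = 6.589 µg/L.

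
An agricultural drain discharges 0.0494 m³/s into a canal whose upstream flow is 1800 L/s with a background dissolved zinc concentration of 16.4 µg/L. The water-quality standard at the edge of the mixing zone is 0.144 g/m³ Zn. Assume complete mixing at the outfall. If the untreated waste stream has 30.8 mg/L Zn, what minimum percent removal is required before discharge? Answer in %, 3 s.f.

84.4 %

1800 L/s = 1.8 m³/s.
16.4 µg/L = 0.0164 mg/L.
Mass balance: 0.144·1.849 = 0.0494·Cₑ + 1.8·0.0164.
Cₑ = (0.2663 − 0.02952) / 0.0494 = 4.793 mg/L.
Required removal = 1 − 4.793/30.8 = 84.44 %.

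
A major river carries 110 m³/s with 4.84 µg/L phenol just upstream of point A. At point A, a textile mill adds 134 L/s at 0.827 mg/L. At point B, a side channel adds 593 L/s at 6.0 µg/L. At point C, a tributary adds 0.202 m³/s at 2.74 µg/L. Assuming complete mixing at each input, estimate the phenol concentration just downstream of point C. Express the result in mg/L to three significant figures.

4.84 µg/L = 0.00484 mg/L.
134 L/s = 0.134 m³/s.
After input A: C = (110·0.00484 + 0.134·0.827) / 110.1 = 0.00584 mg/L.
593 L/s = 0.593 m³/s.
6.0 µg/L = 0.006 mg/L.
After input B: C = (110.1·0.00584 + 0.593·0.006) / 110.7 = 0.005841 mg/L.
2.74 µg/L = 0.00274 mg/L.
After input C: C = (110.7·0.005841 + 0.202·0.00274) / 110.9 = 0.005836 mg/L.

0.00584 mg/L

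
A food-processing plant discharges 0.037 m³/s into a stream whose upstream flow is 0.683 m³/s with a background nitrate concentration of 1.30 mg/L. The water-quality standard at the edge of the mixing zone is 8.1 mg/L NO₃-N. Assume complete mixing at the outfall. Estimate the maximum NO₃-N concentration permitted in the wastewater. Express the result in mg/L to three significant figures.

134 mg/L

Mass balance: 8.1·0.72 = 0.037·Cₑ + 0.683·1.3.
Cₑ = (5.832 − 0.8879) / 0.037 = 133.6 mg/L.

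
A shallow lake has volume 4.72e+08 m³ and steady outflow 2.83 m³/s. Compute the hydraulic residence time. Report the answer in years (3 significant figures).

Q = 2.83 m³/s × 3.156e+07 s/yr = 8.931e+07 m³/yr.
Hydraulic residence time τ = V/Q = 4.72e+08/8.931e+07 = 5.285 yr.

5.29 yr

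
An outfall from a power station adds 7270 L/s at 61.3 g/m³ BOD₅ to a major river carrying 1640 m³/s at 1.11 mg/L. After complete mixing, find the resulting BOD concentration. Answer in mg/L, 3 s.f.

7270 L/s = 7.27 m³/s.
Flow-weighted mixing gives C = (7.27·61.3 + 1640·1.11) / (7.27 + 1640) = 2266/1647 = 1.376 mg/L.

1.38 mg/L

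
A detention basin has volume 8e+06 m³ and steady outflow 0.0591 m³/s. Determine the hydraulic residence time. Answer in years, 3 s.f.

Q = 0.0591 m³/s × 3.156e+07 s/yr = 1.865e+06 m³/yr.
Hydraulic residence time τ = V/Q = 8e+06/1.865e+06 = 4.289 yr.

4.29 yr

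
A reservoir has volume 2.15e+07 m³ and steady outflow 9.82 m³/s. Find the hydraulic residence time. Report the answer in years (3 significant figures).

0.0694 yr

Q = 9.82 m³/s × 3.156e+07 s/yr = 3.099e+08 m³/yr.
Hydraulic residence time τ = V/Q = 2.15e+07/3.099e+08 = 0.06938 yr.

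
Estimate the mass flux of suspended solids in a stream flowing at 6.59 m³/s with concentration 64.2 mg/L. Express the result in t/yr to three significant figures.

13400 t/yr

Mass flux = Q·C = 6.59 m³/s × 64.2 g/m³ = 423.1 g/s.
= 423.1 g/s × 31.56 = 1.335e+04 t/yr.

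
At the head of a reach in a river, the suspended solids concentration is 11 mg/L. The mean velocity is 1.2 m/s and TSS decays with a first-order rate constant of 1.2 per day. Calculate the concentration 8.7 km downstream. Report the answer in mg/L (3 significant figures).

Travel time t = 8.7 km / 1.2 m/s = 8700/1.2 = 7250 s = 0.08391 d.
First-order decay: C = 11·exp(−1.2·0.08391) = 11·0.9042 = 9.946 mg/L.

9.95 mg/L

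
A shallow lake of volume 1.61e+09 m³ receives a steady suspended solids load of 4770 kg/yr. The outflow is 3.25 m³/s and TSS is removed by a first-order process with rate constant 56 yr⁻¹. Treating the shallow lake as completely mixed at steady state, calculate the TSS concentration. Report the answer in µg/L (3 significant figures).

Outflow Q = 3.25 m³/s × 3.156e+07 s/yr = 1.026e+08 m³/yr.
Steady-state CSTR mass balance: W = Q·C + k·V·C, so C = W/(Q + kV).
Q + kV = 1.026e+08 + 56·1.61e+09 = 9.026e+10 m³/yr.
C = 4770/9.026e+10 = 5.285e-08 kg/m³ = 5.285e-05 mg/L = 0.05285 µg/L.

0.0528 µg/L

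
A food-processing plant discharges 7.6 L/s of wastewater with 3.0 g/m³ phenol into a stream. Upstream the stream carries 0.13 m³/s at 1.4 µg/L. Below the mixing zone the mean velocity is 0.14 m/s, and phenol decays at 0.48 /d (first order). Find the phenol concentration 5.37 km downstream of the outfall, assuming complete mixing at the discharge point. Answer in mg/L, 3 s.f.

0.135 mg/L

7.6 L/s = 0.0076 m³/s.
1.4 µg/L = 0.0014 mg/L.
After complete mixing, C₀ = (0.0076·3 + 0.13·0.0014) / 0.1376 = 0.167 mg/L.
Travel time t = 5370 m / 0.14 m/s = 3.836e+04 s = 0.4439 d.
C = 0.167·exp(−0.48·0.4439) = 0.167·0.8081 = 0.135 mg/L.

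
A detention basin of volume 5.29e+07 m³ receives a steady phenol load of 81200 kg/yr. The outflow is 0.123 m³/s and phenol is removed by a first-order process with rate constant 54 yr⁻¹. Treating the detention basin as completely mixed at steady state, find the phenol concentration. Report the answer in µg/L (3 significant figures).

28.4 µg/L

Outflow Q = 0.123 m³/s × 3.156e+07 s/yr = 3.882e+06 m³/yr.
Steady-state CSTR mass balance: W = Q·C + k·V·C, so C = W/(Q + kV).
Q + kV = 3.882e+06 + 54·5.29e+07 = 2.86e+09 m³/yr.
C = 81200/2.86e+09 = 2.839e-05 kg/m³ = 0.02839 mg/L = 28.39 µg/L.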